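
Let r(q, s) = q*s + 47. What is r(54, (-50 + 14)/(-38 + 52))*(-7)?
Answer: 643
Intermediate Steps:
r(q, s) = 47 + q*s
r(54, (-50 + 14)/(-38 + 52))*(-7) = (47 + 54*((-50 + 14)/(-38 + 52)))*(-7) = (47 + 54*(-36/14))*(-7) = (47 + 54*(-36*1/14))*(-7) = (47 + 54*(-18/7))*(-7) = (47 - 972/7)*(-7) = -643/7*(-7) = 643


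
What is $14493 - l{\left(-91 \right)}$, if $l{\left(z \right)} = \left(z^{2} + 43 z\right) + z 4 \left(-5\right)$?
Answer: $8305$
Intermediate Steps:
$l{\left(z \right)} = z^{2} + 23 z$ ($l{\left(z \right)} = \left(z^{2} + 43 z\right) + 4 z \left(-5\right) = \left(z^{2} + 43 z\right) - 20 z = z^{2} + 23 z$)
$14493 - l{\left(-91 \right)} = 14493 - - 91 \left(23 - 91\right) = 14493 - \left(-91\right) \left(-68\right) = 14493 - 6188 = 8305$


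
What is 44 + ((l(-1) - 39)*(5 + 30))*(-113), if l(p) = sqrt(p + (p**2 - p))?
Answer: 150334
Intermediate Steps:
l(p) = sqrt(p**2)
44 + ((l(-1) - 39)*(5 + 30))*(-113) = 44 + ((sqrt((-1)**2) - 39)*(5 + 30))*(-113) = 44 + ((sqrt(1) - 39)*35)*(-113) = 44 + ((1 - 39)*35)*(-113) = 44 - 38*35*(-113) = 44 - 1330*(-113) = 44 + 150290 = 150334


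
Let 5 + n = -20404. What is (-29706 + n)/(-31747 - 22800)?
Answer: 50115/54547 ≈ 0.91875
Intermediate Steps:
n = -20409 (n = -5 - 20404 = -20409)
(-29706 + n)/(-31747 - 22800) = (-29706 - 20409)/(-31747 - 22800) = -50115/(-54547) = -50115*(-1/54547) = 50115/54547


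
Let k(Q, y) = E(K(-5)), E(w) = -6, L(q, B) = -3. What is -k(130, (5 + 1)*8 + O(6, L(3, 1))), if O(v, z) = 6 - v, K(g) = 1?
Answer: 6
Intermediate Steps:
k(Q, y) = -6
-k(130, (5 + 1)*8 + O(6, L(3, 1))) = -1*(-6) = 6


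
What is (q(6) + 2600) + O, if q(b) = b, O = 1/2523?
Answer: 6574939/2523 ≈ 2606.0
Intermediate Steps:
O = 1/2523 ≈ 0.00039635
(q(6) + 2600) + O = (6 + 2600) + 1/2523 = 2606 + 1/2523 = 6574939/2523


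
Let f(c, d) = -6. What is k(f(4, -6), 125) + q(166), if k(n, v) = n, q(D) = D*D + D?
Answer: 27716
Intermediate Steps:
q(D) = D + D**2 (q(D) = D**2 + D = D + D**2)
k(f(4, -6), 125) + q(166) = -6 + 166*(1 + 166) = -6 + 166*167 = -6 + 27722 = 27716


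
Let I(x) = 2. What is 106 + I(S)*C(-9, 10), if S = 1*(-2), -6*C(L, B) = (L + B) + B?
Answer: 307/3 ≈ 102.33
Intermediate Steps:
C(L, B) = -B/3 - L/6 (C(L, B) = -((L + B) + B)/6 = -((B + L) + B)/6 = -(L + 2*B)/6 = -B/3 - L/6)
S = -2
106 + I(S)*C(-9, 10) = 106 + 2*(-1/3*10 - 1/6*(-9)) = 106 + 2*(-10/3 + 3/2) = 106 + 2*(-11/6) = 106 - 11/3 = 307/3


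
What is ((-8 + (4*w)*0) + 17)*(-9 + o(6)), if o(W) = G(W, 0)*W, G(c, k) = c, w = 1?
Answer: 243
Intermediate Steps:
o(W) = W² (o(W) = W*W = W²)
((-8 + (4*w)*0) + 17)*(-9 + o(6)) = ((-8 + (4*1)*0) + 17)*(-9 + 6²) = ((-8 + 4*0) + 17)*(-9 + 36) = ((-8 + 0) + 17)*27 = (-8 + 17)*27 = 9*27 = 243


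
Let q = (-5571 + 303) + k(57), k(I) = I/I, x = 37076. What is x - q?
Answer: 42343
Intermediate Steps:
k(I) = 1
q = -5267 (q = (-5571 + 303) + 1 = -5268 + 1 = -5267)
x - q = 37076 - 1*(-5267) = 37076 + 5267 = 42343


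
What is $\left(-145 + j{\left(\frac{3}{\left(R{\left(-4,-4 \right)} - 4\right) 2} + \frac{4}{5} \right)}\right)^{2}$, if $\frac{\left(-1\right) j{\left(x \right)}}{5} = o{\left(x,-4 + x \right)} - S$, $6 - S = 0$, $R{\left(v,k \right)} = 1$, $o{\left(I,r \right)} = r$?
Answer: $\frac{37249}{4} \approx 9312.3$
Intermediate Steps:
$S = 6$ ($S = 6 - 0 = 6 + 0 = 6$)
$j{\left(x \right)} = 50 - 5 x$ ($j{\left(x \right)} = - 5 \left(\left(-4 + x\right) - 6\right) = - 5 \left(-10 + x\right) = 50 - 5 x$)
$\left(-145 + j{\left(\frac{3}{\left(R{\left(-4,-4 \right)} - 4\right) 2} + \frac{4}{5} \right)}\right)^{2} = \left(-145 + \left(50 - 5 \left(\frac{3}{\left(1 - 4\right) 2} + \frac{4}{5}\right)\right)\right)^{2} = \left(-145 + \left(50 - 5 \left(\frac{3}{\left(-3\right) 2} + 4 \cdot \frac{1}{5}\right)\right)\right)^{2} = \left(-145 + \left(50 - 5 \left(\frac{3}{-6} + \frac{4}{5}\right)\right)\right)^{2} = \left(-145 + \left(50 - 5 \left(3 \left(- \frac{1}{6}\right) + \frac{4}{5}\right)\right)\right)^{2} = \left(-145 + \left(50 - 5 \left(- \frac{1}{2} + \frac{4}{5}\right)\right)\right)^{2} = \left(-145 + \left(50 - \frac{3}{2}\right)\right)^{2} = \left(-145 + \frac{97}{2}\right)^{2} = \left(- \frac{193}{2}\right)^{2} = \frac{37249}{4}$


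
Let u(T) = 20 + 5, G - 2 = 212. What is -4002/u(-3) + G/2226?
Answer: -4451551/27825 ≈ -159.98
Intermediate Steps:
G = 214 (G = 2 + 212 = 214)
u(T) = 25
-4002/u(-3) + G/2226 = -4002/25 + 214/2226 = -4002*1/25 + 214*(1/2226) = -4002/25 + 107/1113 = -4451551/27825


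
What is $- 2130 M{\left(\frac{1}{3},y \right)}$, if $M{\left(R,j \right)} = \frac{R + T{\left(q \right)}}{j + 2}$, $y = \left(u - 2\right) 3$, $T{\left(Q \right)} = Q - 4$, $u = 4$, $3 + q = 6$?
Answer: $\frac{355}{2} \approx 177.5$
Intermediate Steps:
$q = 3$ ($q = -3 + 6 = 3$)
$T{\left(Q \right)} = -4 + Q$ ($T{\left(Q \right)} = Q - 4 = -4 + Q$)
$y = 6$ ($y = \left(4 - 2\right) 3 = 2 \cdot 3 = 6$)
$M{\left(R,j \right)} = \frac{-1 + R}{2 + j}$ ($M{\left(R,j \right)} = \frac{R + \left(-4 + 3\right)}{j + 2} = \frac{R - 1}{2 + j} = \frac{-1 + R}{2 + j}$)
$- 2130 M{\left(\frac{1}{3},y \right)} = - 2130 \frac{-1 + \frac{1}{3}}{2 + 6} = - 2130 \frac{-1 + \frac{1}{3}}{8} = - 2130 \cdot \frac{1}{8} \left(- \frac{2}{3}\right) = \left(-2130\right) \left(- \frac{1}{12}\right) = \frac{355}{2}$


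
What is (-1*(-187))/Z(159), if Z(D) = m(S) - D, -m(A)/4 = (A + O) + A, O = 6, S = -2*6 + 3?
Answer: -187/111 ≈ -1.6847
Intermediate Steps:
S = -9 (S = -12 + 3 = -9)
m(A) = -24 - 8*A (m(A) = -4*((A + 6) + A) = -4*((6 + A) + A) = -4*(6 + 2*A) = -24 - 8*A)
Z(D) = 48 - D (Z(D) = (-24 - 8*(-9)) - D = (-24 + 72) - D = 48 - D)
(-1*(-187))/Z(159) = (-1*(-187))/(48 - 1*159) = 187/(48 - 159) = 187/(-111) = 187*(-1/111) = -187/111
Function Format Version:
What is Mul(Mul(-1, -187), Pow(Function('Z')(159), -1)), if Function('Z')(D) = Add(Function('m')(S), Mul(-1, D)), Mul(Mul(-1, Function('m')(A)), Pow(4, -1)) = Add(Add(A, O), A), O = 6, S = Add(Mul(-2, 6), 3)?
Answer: Rational(-187, 111) ≈ -1.6847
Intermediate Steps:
S = -9 (S = Add(-12, 3) = -9)
Function('m')(A) = Add(-24, Mul(-8, A)) (Function('m')(A) = Mul(-4, Add(Add(A, 6), A)) = Mul(-4, Add(Add(6, A), A)) = Mul(-4, Add(6, Mul(2, A))) = Add(-24, Mul(-8, A)))
Function('Z')(D) = Add(48, Mul(-1, D)) (Function('Z')(D) = Add(Add(-24, Mul(-8, -9)), Mul(-1, D)) = Add(Add(-24, 72), Mul(-1, D)) = Add(48, Mul(-1, D)))
Mul(Mul(-1, -187), Pow(Function('Z')(159), -1)) = Mul(Mul(-1, -187), Pow(Add(48, Mul(-1, 159)), -1)) = Mul(187, Pow(Add(48, -159), -1)) = Mul(187, Pow(-111, -1)) = Mul(187, Rational(-1, 111)) = Rational(-187, 111)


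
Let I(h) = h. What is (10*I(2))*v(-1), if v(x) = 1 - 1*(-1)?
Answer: 40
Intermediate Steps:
v(x) = 2 (v(x) = 1 + 1 = 2)
(10*I(2))*v(-1) = (10*2)*2 = 20*2 = 40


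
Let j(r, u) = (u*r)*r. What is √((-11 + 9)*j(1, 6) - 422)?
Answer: I*√434 ≈ 20.833*I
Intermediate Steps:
j(r, u) = u*r² (j(r, u) = (r*u)*r = u*r²)
√((-11 + 9)*j(1, 6) - 422) = √((-11 + 9)*(6*1²) - 422) = √(-12 - 422) = √(-434) = I*√434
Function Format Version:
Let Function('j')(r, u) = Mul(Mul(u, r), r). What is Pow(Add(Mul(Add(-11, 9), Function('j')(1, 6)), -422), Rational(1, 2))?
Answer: Mul(I, Pow(434, Rational(1, 2))) ≈ Mul(20.833, I)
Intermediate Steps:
Function('j')(r, u) = Mul(u, Pow(r, 2)) (Function('j')(r, u) = Mul(Mul(r, u), r) = Mul(u, Pow(r, 2)))
Pow(Add(Mul(Add(-11, 9), Function('j')(1, 6)), -422), Rational(1, 2)) = Pow(Add(Mul(Add(-11, 9), Mul(6, Pow(1, 2))), -422), Rational(1, 2)) = Pow(Add(Mul(-2, Mul(6, 1)), -422), Rational(1, 2)) = Pow(Add(Mul(-2, 6), -422), Rational(1, 2)) = Pow(Add(-12, -422), Rational(1, 2)) = Pow(-434, Rational(1, 2)) = Mul(I, Pow(434, Rational(1, 2)))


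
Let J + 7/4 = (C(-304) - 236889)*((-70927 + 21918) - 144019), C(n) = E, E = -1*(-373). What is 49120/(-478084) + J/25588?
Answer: 21826546290102425/12233213392 ≈ 1.7842e+6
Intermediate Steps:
E = 373
C(n) = 373
J = 182616841785/4 (J = -7/4 + (373 - 236889)*((-70927 + 21918) - 144019) = -7/4 - 236516*(-49009 - 144019) = -7/4 - 236516*(-193028) = -7/4 + 45654210448 = 182616841785/4 ≈ 4.5654e+10)
49120/(-478084) + J/25588 = 49120/(-478084) + (182616841785/4)/25588 = 49120*(-1/478084) + (182616841785/4)*(1/25588) = -12280/119521 + 182616841785/102352 = 21826546290102425/12233213392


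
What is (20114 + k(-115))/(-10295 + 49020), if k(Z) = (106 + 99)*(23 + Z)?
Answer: 1254/38725 ≈ 0.032382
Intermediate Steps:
k(Z) = 4715 + 205*Z (k(Z) = 205*(23 + Z) = 4715 + 205*Z)
(20114 + k(-115))/(-10295 + 49020) = (20114 + (4715 + 205*(-115)))/(-10295 + 49020) = (20114 + (4715 - 23575))/38725 = (20114 - 18860)*(1/38725) = 1254*(1/38725) = 1254/38725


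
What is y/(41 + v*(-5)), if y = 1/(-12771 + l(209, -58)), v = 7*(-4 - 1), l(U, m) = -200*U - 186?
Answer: -1/11827512 ≈ -8.4549e-8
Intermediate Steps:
l(U, m) = -186 - 200*U
v = -35 (v = 7*(-5) = -35)
y = -1/54757 (y = 1/(-12771 + (-186 - 200*209)) = 1/(-12771 + (-186 - 41800)) = 1/(-12771 - 41986) = 1/(-54757) = -1/54757 ≈ -1.8263e-5)
y/(41 + v*(-5)) = -1/(54757*(41 - 35*(-5))) = -1/(54757*(41 + 175)) = -1/54757/216 = -1/54757*1/216 = -1/11827512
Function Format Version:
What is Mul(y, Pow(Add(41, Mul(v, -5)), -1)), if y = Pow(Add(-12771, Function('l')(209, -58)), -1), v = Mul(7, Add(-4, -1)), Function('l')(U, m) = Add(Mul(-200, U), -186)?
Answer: Rational(-1, 11827512) ≈ -8.4549e-8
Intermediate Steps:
Function('l')(U, m) = Add(-186, Mul(-200, U))
v = -35 (v = Mul(7, -5) = -35)
y = Rational(-1, 54757) (y = Pow(Add(-12771, Add(-186, Mul(-200, 209))), -1) = Pow(Add(-12771, Add(-186, -41800)), -1) = Pow(Add(-12771, -41986), -1) = Pow(-54757, -1) = Rational(-1, 54757) ≈ -1.8263e-5)
Mul(y, Pow(Add(41, Mul(v, -5)), -1)) = Mul(Rational(-1, 54757), Pow(Add(41, Mul(-35, -5)), -1)) = Mul(Rational(-1, 54757), Pow(Add(41, 175), -1)) = Mul(Rational(-1, 54757), Pow(216, -1)) = Mul(Rational(-1, 54757), Rational(1, 216)) = Rational(-1, 11827512)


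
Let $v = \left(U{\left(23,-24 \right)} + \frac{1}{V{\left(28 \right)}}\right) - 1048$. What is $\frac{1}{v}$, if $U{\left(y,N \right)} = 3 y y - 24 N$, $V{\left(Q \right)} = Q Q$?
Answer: $\frac{784}{874161} \approx 0.00089686$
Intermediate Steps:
$V{\left(Q \right)} = Q^{2}$
$U{\left(y,N \right)} = - 24 N + 3 y^{2}$ ($U{\left(y,N \right)} = 3 y^{2} - 24 N = - 24 N + 3 y^{2}$)
$v = \frac{874161}{784}$ ($v = \left(\left(\left(-24\right) \left(-24\right) + 3 \cdot 23^{2}\right) + \frac{1}{28^{2}}\right) - 1048 = \left(\left(576 + 3 \cdot 529\right) + \frac{1}{784}\right) - 1048 = \left(\left(576 + 1587\right) + \frac{1}{784}\right) - 1048 = \left(2163 + \frac{1}{784}\right) - 1048 = \frac{1695793}{784} - 1048 = \frac{874161}{784} \approx 1115.0$)
$\frac{1}{v} = \frac{1}{\frac{874161}{784}} = \frac{784}{874161}$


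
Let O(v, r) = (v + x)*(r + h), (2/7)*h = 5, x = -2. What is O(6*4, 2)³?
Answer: 78953589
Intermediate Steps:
h = 35/2 (h = (7/2)*5 = 35/2 ≈ 17.500)
O(v, r) = (-2 + v)*(35/2 + r) (O(v, r) = (v - 2)*(r + 35/2) = (-2 + v)*(35/2 + r))
O(6*4, 2)³ = (-35 - 2*2 + 35*(6*4)/2 + 2*(6*4))³ = (-35 - 4 + (35/2)*24 + 2*24)³ = (-35 - 4 + 420 + 48)³ = 429³ = 78953589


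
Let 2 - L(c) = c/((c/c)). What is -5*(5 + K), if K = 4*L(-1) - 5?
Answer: -60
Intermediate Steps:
L(c) = 2 - c (L(c) = 2 - c/(c/c) = 2 - c/1 = 2 - c)
K = 7 (K = 4*(2 - 1*(-1)) - 5 = 4*(2 + 1) - 5 = 4*3 - 5 = 12 - 5 = 7)
-5*(5 + K) = -5*(5 + 7) = -5*12 = -60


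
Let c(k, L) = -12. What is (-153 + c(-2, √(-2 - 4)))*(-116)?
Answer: 19140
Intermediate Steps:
(-153 + c(-2, √(-2 - 4)))*(-116) = (-153 - 12)*(-116) = -165*(-116) = 19140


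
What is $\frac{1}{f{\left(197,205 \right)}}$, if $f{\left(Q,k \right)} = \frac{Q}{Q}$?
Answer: $1$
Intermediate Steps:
$f{\left(Q,k \right)} = 1$
$\frac{1}{f{\left(197,205 \right)}} = 1^{-1} = 1$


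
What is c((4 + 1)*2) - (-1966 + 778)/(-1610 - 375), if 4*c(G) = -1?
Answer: -6737/7940 ≈ -0.84849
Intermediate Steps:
c(G) = -¼ (c(G) = (¼)*(-1) = -¼)
c((4 + 1)*2) - (-1966 + 778)/(-1610 - 375) = -¼ - (-1966 + 778)/(-1610 - 375) = -¼ - (-1188)/(-1985) = -¼ - (-1188)*(-1)/1985 = -¼ - 1*1188/1985 = -¼ - 1188/1985 = -6737/7940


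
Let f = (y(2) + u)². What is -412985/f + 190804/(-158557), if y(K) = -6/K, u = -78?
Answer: -66733527689/1040292477 ≈ -64.149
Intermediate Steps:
f = 6561 (f = (-6/2 - 78)² = (-6*½ - 78)² = (-3 - 78)² = (-81)² = 6561)
-412985/f + 190804/(-158557) = -412985/6561 + 190804/(-158557) = -412985*1/6561 + 190804*(-1/158557) = -412985/6561 - 190804/158557 = -66733527689/1040292477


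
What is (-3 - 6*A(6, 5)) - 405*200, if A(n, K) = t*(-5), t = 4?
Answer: -80883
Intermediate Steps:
A(n, K) = -20 (A(n, K) = 4*(-5) = -20)
(-3 - 6*A(6, 5)) - 405*200 = (-3 - 6*(-20)) - 405*200 = (-3 + 120) - 81000 = 117 - 81000 = -80883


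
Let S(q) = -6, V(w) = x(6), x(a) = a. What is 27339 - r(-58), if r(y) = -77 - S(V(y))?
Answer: 27410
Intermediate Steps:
V(w) = 6
r(y) = -71 (r(y) = -77 - 1*(-6) = -77 + 6 = -71)
27339 - r(-58) = 27339 - 1*(-71) = 27339 + 71 = 27410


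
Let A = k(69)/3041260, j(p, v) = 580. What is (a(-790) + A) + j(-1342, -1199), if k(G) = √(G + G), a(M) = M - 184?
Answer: -394 + √138/3041260 ≈ -394.00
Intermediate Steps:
a(M) = -184 + M
k(G) = √2*√G (k(G) = √(2*G) = √2*√G)
A = √138/3041260 (A = (√2*√69)/3041260 = √138*(1/3041260) = √138/3041260 ≈ 3.8627e-6)
(a(-790) + A) + j(-1342, -1199) = ((-184 - 790) + √138/3041260) + 580 = (-974 + √138/3041260) + 580 = -394 + √138/3041260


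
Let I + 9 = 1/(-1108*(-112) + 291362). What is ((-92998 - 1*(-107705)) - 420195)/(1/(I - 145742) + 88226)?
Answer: -3069210593254502/667798242560603 ≈ -4.5960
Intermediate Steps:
I = -3739121/415458 (I = -9 + 1/(-1108*(-112) + 291362) = -9 + 1/(124096 + 291362) = -9 + 1/415458 = -3739121/415458 ≈ -9.0000)
((-92998 - 1*(-107705)) - 420195)/(1/(I - 145742) + 88226) = ((-92998 - 1*(-107705)) - 420195)/(1/(-3739121/415458 - 145742) + 88226) = ((-92998 + 107705) - 420195)/(1/(-60553418957/415458) + 88226) = (14707 - 420195)/(-415458/60553418957 + 88226) = -405488/5342385940484824/60553418957 = -405488*60553418957/5342385940484824 = -3069210593254502/667798242560603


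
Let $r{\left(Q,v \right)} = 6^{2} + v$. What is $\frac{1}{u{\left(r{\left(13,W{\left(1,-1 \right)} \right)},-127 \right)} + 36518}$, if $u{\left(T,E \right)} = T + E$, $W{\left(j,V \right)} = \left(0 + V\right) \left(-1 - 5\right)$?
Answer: $\frac{1}{36433} \approx 2.7448 \cdot 10^{-5}$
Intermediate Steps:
$W{\left(j,V \right)} = - 6 V$ ($W{\left(j,V \right)} = V \left(-6\right) = - 6 V$)
$r{\left(Q,v \right)} = 36 + v$
$u{\left(T,E \right)} = E + T$
$\frac{1}{u{\left(r{\left(13,W{\left(1,-1 \right)} \right)},-127 \right)} + 36518} = \frac{1}{\left(-127 + \left(36 - -6\right)\right) + 36518} = \frac{1}{\left(-127 + \left(36 + 6\right)\right) + 36518} = \frac{1}{\left(-127 + 42\right) + 36518} = \frac{1}{-85 + 36518} = \frac{1}{36433}$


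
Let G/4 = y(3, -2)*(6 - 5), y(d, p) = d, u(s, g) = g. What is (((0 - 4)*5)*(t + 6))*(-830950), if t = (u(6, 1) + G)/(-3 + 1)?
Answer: -8309500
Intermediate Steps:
G = 12 (G = 4*(3*(6 - 5)) = 4*(3*1) = 4*3 = 12)
t = -13/2 (t = (1 + 12)/(-3 + 1) = 13/(-2) = 13*(-1/2) = -13/2 ≈ -6.5000)
(((0 - 4)*5)*(t + 6))*(-830950) = (((0 - 4)*5)*(-13/2 + 6))*(-830950) = (-4*5*(-1/2))*(-830950) = -20*(-1/2)*(-830950) = 10*(-830950) = -8309500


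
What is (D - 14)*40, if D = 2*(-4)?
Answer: -880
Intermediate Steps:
D = -8
(D - 14)*40 = (-8 - 14)*40 = -22*40 = -880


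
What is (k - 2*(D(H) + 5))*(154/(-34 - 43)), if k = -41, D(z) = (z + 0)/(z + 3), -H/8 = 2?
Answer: 1390/13 ≈ 106.92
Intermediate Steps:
H = -16 (H = -8*2 = -16)
D(z) = z/(3 + z)
(k - 2*(D(H) + 5))*(154/(-34 - 43)) = (-41 - 2*(-16/(3 - 16) + 5))*(154/(-34 - 43)) = (-41 - 2*(-16/(-13) + 5))*(154/(-77)) = (-41 - 2*(-16*(-1/13) + 5))*(154*(-1/77)) = (-41 - 2*(16/13 + 5))*(-2) = (-41 - 2*81/13)*(-2) = (-41 - 162/13)*(-2) = -695/13*(-2) = 1390/13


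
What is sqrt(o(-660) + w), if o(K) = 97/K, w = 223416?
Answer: sqrt(24329986395)/330 ≈ 472.67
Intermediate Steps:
sqrt(o(-660) + w) = sqrt(97/(-660) + 223416) = sqrt(97*(-1/660) + 223416) = sqrt(-97/660 + 223416) = sqrt(147454463/660) = sqrt(24329986395)/330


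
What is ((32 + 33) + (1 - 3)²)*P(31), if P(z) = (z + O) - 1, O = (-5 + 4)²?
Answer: 2139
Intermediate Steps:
O = 1 (O = (-1)² = 1)
P(z) = z (P(z) = (z + 1) - 1 = (1 + z) - 1 = z)
((32 + 33) + (1 - 3)²)*P(31) = ((32 + 33) + (1 - 3)²)*31 = (65 + (-2)²)*31 = (65 + 4)*31 = 69*31 = 2139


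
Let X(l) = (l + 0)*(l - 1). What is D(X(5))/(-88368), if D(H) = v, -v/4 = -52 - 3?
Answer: -55/22092 ≈ -0.0024896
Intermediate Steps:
X(l) = l*(-1 + l)
v = 220 (v = -4*(-52 - 3) = -4*(-55) = 220)
D(H) = 220
D(X(5))/(-88368) = 220/(-88368) = 220*(-1/88368) = -55/22092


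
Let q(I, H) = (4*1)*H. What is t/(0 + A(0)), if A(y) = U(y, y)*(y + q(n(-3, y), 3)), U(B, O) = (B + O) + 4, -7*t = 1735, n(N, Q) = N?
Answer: -1735/336 ≈ -5.1637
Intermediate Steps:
t = -1735/7 (t = -⅐*1735 = -1735/7 ≈ -247.86)
U(B, O) = 4 + B + O
q(I, H) = 4*H
A(y) = (4 + 2*y)*(12 + y) (A(y) = (4 + y + y)*(y + 4*3) = (4 + 2*y)*(y + 12) = (4 + 2*y)*(12 + y))
t/(0 + A(0)) = -1735/(7*(0 + 2*(2 + 0)*(12 + 0))) = -1735/(7*(0 + 2*2*12)) = -1735/(7*(0 + 48)) = -1735/7/48 = -1735/7*1/48 = -1735/336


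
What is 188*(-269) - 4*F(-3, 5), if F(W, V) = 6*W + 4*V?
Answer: -50580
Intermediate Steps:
F(W, V) = 4*V + 6*W
188*(-269) - 4*F(-3, 5) = 188*(-269) - 4*(4*5 + 6*(-3)) = -50572 - 4*(20 - 18) = -50572 - 4*2 = -50572 - 8 = -50580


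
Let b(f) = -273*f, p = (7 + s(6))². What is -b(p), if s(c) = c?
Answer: 46137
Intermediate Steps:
p = 169 (p = (7 + 6)² = 13² = 169)
-b(p) = -(-273)*169 = -1*(-46137) = 46137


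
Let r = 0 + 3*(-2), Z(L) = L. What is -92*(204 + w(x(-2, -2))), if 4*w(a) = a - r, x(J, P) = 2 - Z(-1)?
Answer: -18975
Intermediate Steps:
r = -6 (r = 0 - 6 = -6)
x(J, P) = 3 (x(J, P) = 2 - 1*(-1) = 2 + 1 = 3)
w(a) = 3/2 + a/4 (w(a) = (a - 1*(-6))/4 = (a + 6)/4 = (6 + a)/4 = 3/2 + a/4)
-92*(204 + w(x(-2, -2))) = -92*(204 + (3/2 + (1/4)*3)) = -92*(204 + (3/2 + 3/4)) = -92*(204 + 9/4) = -92*825/4 = -18975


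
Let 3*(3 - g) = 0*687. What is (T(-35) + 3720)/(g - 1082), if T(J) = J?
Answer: -3685/1079 ≈ -3.4152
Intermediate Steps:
g = 3 (g = 3 - 0*687 = 3 - ⅓*0 = 3 + 0 = 3)
(T(-35) + 3720)/(g - 1082) = (-35 + 3720)/(3 - 1082) = 3685/(-1079) = 3685*(-1/1079) = -3685/1079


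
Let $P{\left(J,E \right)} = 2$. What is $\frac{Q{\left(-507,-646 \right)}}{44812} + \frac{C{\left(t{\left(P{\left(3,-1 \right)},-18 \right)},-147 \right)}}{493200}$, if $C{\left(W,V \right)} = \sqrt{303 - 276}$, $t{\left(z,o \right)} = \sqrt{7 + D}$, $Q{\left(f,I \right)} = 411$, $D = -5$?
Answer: $\frac{411}{44812} + \frac{\sqrt{3}}{164400} \approx 0.0091822$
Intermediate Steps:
$t{\left(z,o \right)} = \sqrt{2}$ ($t{\left(z,o \right)} = \sqrt{7 - 5} = \sqrt{2}$)
$C{\left(W,V \right)} = 3 \sqrt{3}$ ($C{\left(W,V \right)} = \sqrt{27} = 3 \sqrt{3}$)
$\frac{Q{\left(-507,-646 \right)}}{44812} + \frac{C{\left(t{\left(P{\left(3,-1 \right)},-18 \right)},-147 \right)}}{493200} = \frac{411}{44812} + \frac{3 \sqrt{3}}{493200} = 411 \cdot \frac{1}{44812} + 3 \sqrt{3} \cdot \frac{1}{493200} = \frac{411}{44812} + \frac{\sqrt{3}}{164400}$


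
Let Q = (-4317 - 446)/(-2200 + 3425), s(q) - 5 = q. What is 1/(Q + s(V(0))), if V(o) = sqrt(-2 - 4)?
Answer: 278075/1809799 - 1500625*I*sqrt(6)/10858794 ≈ 0.15365 - 0.33851*I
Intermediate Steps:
V(o) = I*sqrt(6) (V(o) = sqrt(-6) = I*sqrt(6))
s(q) = 5 + q
Q = -4763/1225 ≈ -3.8882
1/(Q + s(V(0))) = 1/(-4763/1225 + (5 + I*sqrt(6))) = 1/(1362/1225 + I*sqrt(6))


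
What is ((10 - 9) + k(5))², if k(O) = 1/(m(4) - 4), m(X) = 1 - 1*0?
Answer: 4/9 ≈ 0.44444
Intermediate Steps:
m(X) = 1 (m(X) = 1 + 0 = 1)
k(O) = -⅓ (k(O) = 1/(1 - 4) = 1/(-3) = -⅓)
((10 - 9) + k(5))² = ((10 - 9) - ⅓)² = (1 - ⅓)² = (⅔)² = 4/9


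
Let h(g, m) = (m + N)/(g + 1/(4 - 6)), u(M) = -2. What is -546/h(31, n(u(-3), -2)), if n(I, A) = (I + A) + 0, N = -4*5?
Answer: 5551/8 ≈ 693.88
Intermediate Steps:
N = -20
n(I, A) = A + I (n(I, A) = (A + I) + 0 = A + I)
h(g, m) = (-20 + m)/(-1/2 + g) (h(g, m) = (m - 20)/(g + 1/(4 - 6)) = (-20 + m)/(g + 1/(-2)) = (-20 + m)/(g - 1/2) = (-20 + m)/(-1/2 + g))
-546/h(31, n(u(-3), -2)) = -546*(-1 + 2*31)/(2*(-20 + (-2 - 2))) = -546*(-1 + 62)/(2*(-20 - 4)) = -546/(2*(-24)/61) = -546/(2*(1/61)*(-24)) = -546/(-48/61) = -546*(-61/48) = 5551/8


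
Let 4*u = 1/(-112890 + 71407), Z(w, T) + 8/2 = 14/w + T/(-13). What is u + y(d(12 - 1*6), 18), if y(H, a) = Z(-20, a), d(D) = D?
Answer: -5048167/829660 ≈ -6.0846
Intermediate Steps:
Z(w, T) = -4 + 14/w - T/13 (Z(w, T) = -4 + (14/w + T/(-13)) = -4 + (14/w + T*(-1/13)) = -4 + (14/w - T/13) = -4 + 14/w - T/13)
y(H, a) = -47/10 - a/13 (y(H, a) = -4 + 14/(-20) - a/13 = -4 + 14*(-1/20) - a/13 = -4 - 7/10 - a/13 = -47/10 - a/13)
u = -1/165932 (u = 1/(4*(-112890 + 71407)) = (¼)/(-41483) = (¼)*(-1/41483) = -1/165932 ≈ -6.0266e-6)
u + y(d(12 - 1*6), 18) = -1/165932 + (-47/10 - 1/13*18) = -1/165932 + (-47/10 - 18/13) = -1/165932 - 791/130 = -5048167/829660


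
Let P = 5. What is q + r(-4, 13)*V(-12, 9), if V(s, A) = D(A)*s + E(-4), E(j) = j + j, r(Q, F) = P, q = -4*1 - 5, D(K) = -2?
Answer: 71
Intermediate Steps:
q = -9 (q = -4 - 5 = -9)
r(Q, F) = 5
E(j) = 2*j
V(s, A) = -8 - 2*s (V(s, A) = -2*s + 2*(-4) = -2*s - 8 = -8 - 2*s)
q + r(-4, 13)*V(-12, 9) = -9 + 5*(-8 - 2*(-12)) = -9 + 5*(-8 + 24) = -9 + 5*16 = -9 + 80 = 71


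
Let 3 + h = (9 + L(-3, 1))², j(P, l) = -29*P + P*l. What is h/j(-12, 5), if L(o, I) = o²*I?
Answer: 107/96 ≈ 1.1146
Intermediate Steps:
L(o, I) = I*o²
h = 321 (h = -3 + (9 + 1*(-3)²)² = -3 + (9 + 1*9)² = -3 + (9 + 9)² = -3 + 18² = -3 + 324 = 321)
h/j(-12, 5) = 321/((-12*(-29 + 5))) = 321/((-12*(-24))) = 321/288 = 321*(1/288) = 107/96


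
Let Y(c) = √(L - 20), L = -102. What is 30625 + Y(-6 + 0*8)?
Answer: 30625 + I*√122 ≈ 30625.0 + 11.045*I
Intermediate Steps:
Y(c) = I*√122 (Y(c) = √(-102 - 20) = √(-122) = I*√122)
30625 + Y(-6 + 0*8) = 30625 + I*√122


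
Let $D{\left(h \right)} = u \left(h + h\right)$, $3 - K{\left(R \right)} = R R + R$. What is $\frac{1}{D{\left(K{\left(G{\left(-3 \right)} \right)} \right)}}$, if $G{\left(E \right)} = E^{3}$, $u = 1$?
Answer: $- \frac{1}{1398} \approx -0.00071531$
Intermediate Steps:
$K{\left(R \right)} = 3 - R - R^{2}$ ($K{\left(R \right)} = 3 - \left(R R + R\right) = 3 - \left(R^{2} + R\right) = 3 - \left(R + R^{2}\right) = 3 - R - R^{2}$)
$D{\left(h \right)} = 2 h$ ($D{\left(h \right)} = 1 \left(h + h\right) = 1 \cdot 2 h = 2 h$)
$\frac{1}{D{\left(K{\left(G{\left(-3 \right)} \right)} \right)}} = \frac{1}{2 \left(3 - \left(-3\right)^{3} - \left(\left(-3\right)^{3}\right)^{2}\right)} = \frac{1}{2 \left(3 - -27 - \left(-27\right)^{2}\right)} = \frac{1}{2 \left(3 + 27 - 729\right)} = \frac{1}{2 \left(-699\right)} = \frac{1}{-1398} = - \frac{1}{1398}$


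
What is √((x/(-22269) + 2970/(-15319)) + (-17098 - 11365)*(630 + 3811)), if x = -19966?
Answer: I*√14710373727756987921621279/341138811 ≈ 11243.0*I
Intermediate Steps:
√((x/(-22269) + 2970/(-15319)) + (-17098 - 11365)*(630 + 3811)) = √((-19966/(-22269) + 2970/(-15319)) + (-17098 - 11365)*(630 + 3811)) = √((-19966*(-1/22269) + 2970*(-1/15319)) - 28463*4441) = √((19966/22269 - 2970/15319) - 126404183) = √(239720224/341138811 - 126404183) = √(-43121372454326189/341138811) = I*√14710373727756987921621279/341138811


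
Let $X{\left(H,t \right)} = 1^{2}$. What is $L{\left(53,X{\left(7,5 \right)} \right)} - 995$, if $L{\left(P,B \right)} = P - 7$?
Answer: $-949$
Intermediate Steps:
$X{\left(H,t \right)} = 1$
$L{\left(P,B \right)} = -7 + P$
$L{\left(53,X{\left(7,5 \right)} \right)} - 995 = \left(-7 + 53\right) - 995 = 46 - 995 = -949$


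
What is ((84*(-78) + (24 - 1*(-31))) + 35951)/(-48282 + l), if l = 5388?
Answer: -4909/7149 ≈ -0.68667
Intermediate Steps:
((84*(-78) + (24 - 1*(-31))) + 35951)/(-48282 + l) = ((84*(-78) + (24 - 1*(-31))) + 35951)/(-48282 + 5388) = ((-6552 + (24 + 31)) + 35951)/(-42894) = ((-6552 + 55) + 35951)*(-1/42894) = (-6497 + 35951)*(-1/42894) = 29454*(-1/42894) = -4909/7149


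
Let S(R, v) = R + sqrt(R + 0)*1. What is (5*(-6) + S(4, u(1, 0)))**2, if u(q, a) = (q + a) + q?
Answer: 576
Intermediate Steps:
u(q, a) = a + 2*q (u(q, a) = (a + q) + q = a + 2*q)
S(R, v) = R + sqrt(R) (S(R, v) = R + sqrt(R)*1 = R + sqrt(R))
(5*(-6) + S(4, u(1, 0)))**2 = (5*(-6) + (4 + sqrt(4)))**2 = (-30 + (4 + 2))**2 = (-30 + 6)**2 = (-24)**2 = 576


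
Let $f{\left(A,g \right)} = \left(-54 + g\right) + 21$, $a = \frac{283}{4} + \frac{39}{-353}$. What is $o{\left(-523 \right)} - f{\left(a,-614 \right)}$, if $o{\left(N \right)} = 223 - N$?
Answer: $1393$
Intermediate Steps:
$a = \frac{99743}{1412}$ ($a = 283 \cdot \frac{1}{4} + 39 \left(- \frac{1}{353}\right) = \frac{283}{4} - \frac{39}{353} = \frac{99743}{1412} \approx 70.64$)
$f{\left(A,g \right)} = -33 + g$
$o{\left(-523 \right)} - f{\left(a,-614 \right)} = \left(223 - -523\right) - \left(-33 - 614\right) = \left(223 + 523\right) - -647 = 746 + 647 = 1393$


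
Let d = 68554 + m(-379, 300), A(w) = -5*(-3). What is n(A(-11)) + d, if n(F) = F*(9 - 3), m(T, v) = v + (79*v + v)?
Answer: 92944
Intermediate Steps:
m(T, v) = 81*v (m(T, v) = v + 80*v = 81*v)
A(w) = 15
n(F) = 6*F (n(F) = F*6 = 6*F)
d = 92854 (d = 68554 + 81*300 = 68554 + 24300 = 92854)
n(A(-11)) + d = 6*15 + 92854 = 90 + 92854 = 92944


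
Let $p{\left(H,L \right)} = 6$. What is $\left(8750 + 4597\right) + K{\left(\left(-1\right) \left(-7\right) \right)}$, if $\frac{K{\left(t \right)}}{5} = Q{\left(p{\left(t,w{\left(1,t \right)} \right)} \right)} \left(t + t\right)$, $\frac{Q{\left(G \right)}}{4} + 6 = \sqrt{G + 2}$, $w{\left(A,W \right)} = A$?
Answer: $11667 + 560 \sqrt{2} \approx 12459.0$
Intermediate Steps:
$Q{\left(G \right)} = -24 + 4 \sqrt{2 + G}$ ($Q{\left(G \right)} = -24 + 4 \sqrt{G + 2} = -24 + 4 \sqrt{2 + G}$)
$K{\left(t \right)} = 10 t \left(-24 + 8 \sqrt{2}\right)$ ($K{\left(t \right)} = 5 \left(-24 + 4 \sqrt{2 + 6}\right) \left(t + t\right) = 5 \left(-24 + 4 \sqrt{8}\right) 2 t = 5 \left(-24 + 4 \cdot 2 \sqrt{2}\right) 2 t = 5 \left(-24 + 8 \sqrt{2}\right) 2 t = 5 \cdot 2 t \left(-24 + 8 \sqrt{2}\right) = 10 t \left(-24 + 8 \sqrt{2}\right)$)
$\left(8750 + 4597\right) + K{\left(\left(-1\right) \left(-7\right) \right)} = \left(8750 + 4597\right) + 80 \left(\left(-1\right) \left(-7\right)\right) \left(-3 + \sqrt{2}\right) = 13347 + 80 \cdot 7 \left(-3 + \sqrt{2}\right) = 13347 - \left(1680 - 560 \sqrt{2}\right) = 11667 + 560 \sqrt{2}$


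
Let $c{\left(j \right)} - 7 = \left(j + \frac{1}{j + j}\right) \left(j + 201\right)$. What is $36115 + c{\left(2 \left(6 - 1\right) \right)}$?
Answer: $\frac{764851}{20} \approx 38243.0$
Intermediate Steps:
$c{\left(j \right)} = 7 + \left(201 + j\right) \left(j + \frac{1}{2 j}\right)$ ($c{\left(j \right)} = 7 + \left(j + \frac{1}{j + j}\right) \left(j + 201\right) = 7 + \left(j + \frac{1}{2 j}\right) \left(201 + j\right) = 7 + \left(201 + j\right) \left(j + \frac{1}{2 j}\right)$)
$36115 + c{\left(2 \left(6 - 1\right) \right)} = 36115 + \left(\frac{15}{2} + \left(2 \left(6 - 1\right)\right)^{2} + 201 \cdot 2 \left(6 - 1\right) + \frac{201}{2 \cdot 2 \left(6 - 1\right)}\right) = 36115 + \left(\frac{15}{2} + \left(2 \cdot 5\right)^{2} + 201 \cdot 2 \cdot 5 + \frac{201}{2 \cdot 2 \cdot 5}\right) = 36115 + \left(\frac{15}{2} + 10^{2} + 201 \cdot 10 + \frac{201}{2 \cdot 10}\right) = 36115 + \left(\frac{15}{2} + 100 + 2010 + \frac{201}{2} \cdot \frac{1}{10}\right) = 36115 + \left(\frac{15}{2} + 100 + 2010 + \frac{201}{20}\right) = 36115 + \frac{42551}{20} = \frac{764851}{20}$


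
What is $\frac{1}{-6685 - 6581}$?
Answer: $- \frac{1}{13266} \approx -7.5381 \cdot 10^{-5}$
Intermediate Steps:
$\frac{1}{-6685 - 6581} = \frac{1}{-13266} = - \frac{1}{13266}$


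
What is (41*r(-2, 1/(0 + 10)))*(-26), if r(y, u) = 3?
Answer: -3198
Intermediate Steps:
(41*r(-2, 1/(0 + 10)))*(-26) = (41*3)*(-26) = 123*(-26) = -3198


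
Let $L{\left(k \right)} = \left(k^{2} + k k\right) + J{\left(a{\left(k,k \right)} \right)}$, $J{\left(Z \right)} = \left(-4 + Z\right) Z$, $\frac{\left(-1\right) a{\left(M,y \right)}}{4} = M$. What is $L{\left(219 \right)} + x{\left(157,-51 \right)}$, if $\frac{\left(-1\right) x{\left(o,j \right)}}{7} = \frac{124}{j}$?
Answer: $\frac{44207770}{51} \approx 8.6682 \cdot 10^{5}$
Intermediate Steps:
$a{\left(M,y \right)} = - 4 M$
$x{\left(o,j \right)} = - \frac{868}{j}$ ($x{\left(o,j \right)} = - 7 \frac{124}{j} = - \frac{868}{j}$)
$J{\left(Z \right)} = Z \left(-4 + Z\right)$
$L{\left(k \right)} = 2 k^{2} - 4 k \left(-4 - 4 k\right)$ ($L{\left(k \right)} = \left(k^{2} + k k\right) + - 4 k \left(-4 - 4 k\right) = \left(k^{2} + k^{2}\right) - 4 k \left(-4 - 4 k\right) = 2 k^{2} - 4 k \left(-4 - 4 k\right)$)
$L{\left(219 \right)} + x{\left(157,-51 \right)} = 2 \cdot 219 \left(8 + 9 \cdot 219\right) - \frac{868}{-51} = 2 \cdot 219 \left(8 + 1971\right) - - \frac{868}{51} = 2 \cdot 219 \cdot 1979 + \frac{868}{51} = 866802 + \frac{868}{51} = \frac{44207770}{51}$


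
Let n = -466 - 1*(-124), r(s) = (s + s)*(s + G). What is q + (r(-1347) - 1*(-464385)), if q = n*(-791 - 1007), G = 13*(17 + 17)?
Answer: 3517371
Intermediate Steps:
G = 442 (G = 13*34 = 442)
r(s) = 2*s*(442 + s) (r(s) = (s + s)*(s + 442) = (2*s)*(442 + s) = 2*s*(442 + s))
n = -342 (n = -466 + 124 = -342)
q = 614916 (q = -342*(-791 - 1007) = -342*(-1798) = 614916)
q + (r(-1347) - 1*(-464385)) = 614916 + (2*(-1347)*(442 - 1347) - 1*(-464385)) = 614916 + (2*(-1347)*(-905) + 464385) = 614916 + (2438070 + 464385) = 614916 + 2902455 = 3517371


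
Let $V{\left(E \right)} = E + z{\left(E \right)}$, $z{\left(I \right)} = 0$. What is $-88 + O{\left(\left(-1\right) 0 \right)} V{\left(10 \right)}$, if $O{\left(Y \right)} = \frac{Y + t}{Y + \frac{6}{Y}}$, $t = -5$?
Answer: $-88$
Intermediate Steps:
$V{\left(E \right)} = E$ ($V{\left(E \right)} = E + 0 = E$)
$O{\left(Y \right)} = \frac{-5 + Y}{Y + \frac{6}{Y}}$ ($O{\left(Y \right)} = \frac{Y - 5}{Y + \frac{6}{Y}} = \frac{-5 + Y}{Y + \frac{6}{Y}}$)
$-88 + O{\left(\left(-1\right) 0 \right)} V{\left(10 \right)} = -88 + \frac{\left(-1\right) 0 \left(-5 - 0\right)}{6 + \left(\left(-1\right) 0\right)^{2}} \cdot 10 = -88 + \frac{0 \left(-5 + 0\right)}{6 + 0^{2}} \cdot 10 = -88 + 0 \frac{1}{6 + 0} \left(-5\right) 10 = -88 + 0 \cdot \frac{1}{6} \left(-5\right) 10 = -88 + 0 \cdot 10 = -88 + 0 = -88$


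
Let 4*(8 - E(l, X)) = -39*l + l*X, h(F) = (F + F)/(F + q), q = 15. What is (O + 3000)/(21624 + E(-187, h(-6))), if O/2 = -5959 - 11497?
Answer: -382944/236957 ≈ -1.6161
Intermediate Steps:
h(F) = 2*F/(15 + F) (h(F) = (F + F)/(F + 15) = (2*F)/(15 + F) = 2*F/(15 + F))
E(l, X) = 8 + 39*l/4 - X*l/4 (E(l, X) = 8 - (-39*l + l*X)/4 = 8 - (-39*l + X*l)/4 = 8 + (39*l/4 - X*l/4) = 8 + 39*l/4 - X*l/4)
O = -34912 (O = 2*(-5959 - 11497) = 2*(-17456) = -34912)
(O + 3000)/(21624 + E(-187, h(-6))) = (-34912 + 3000)/(21624 + (8 + (39/4)*(-187) - 1/4*2*(-6)/(15 - 6)*(-187))) = -31912/(21624 + (8 - 7293/4 - 1/4*2*(-6)/9*(-187))) = -31912/(21624 + (8 - 7293/4 - 1/4*2*(-6)*(1/9)*(-187))) = -31912/(21624 + (8 - 7293/4 - 1/4*(-4/3)*(-187))) = -31912/(21624 + (8 - 7293/4 - 187/3)) = -31912/(21624 - 22531/12) = -31912/236957/12 = -31912*12/236957 = -382944/236957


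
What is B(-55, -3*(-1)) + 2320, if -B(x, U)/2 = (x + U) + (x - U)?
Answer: 2540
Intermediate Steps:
B(x, U) = -4*x (B(x, U) = -2*((x + U) + (x - U)) = -2*((U + x) + (x - U)) = -4*x)
B(-55, -3*(-1)) + 2320 = -4*(-55) + 2320 = 220 + 2320 = 2540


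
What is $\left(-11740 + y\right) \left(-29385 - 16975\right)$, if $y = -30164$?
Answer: $1942669440$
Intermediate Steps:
$\left(-11740 + y\right) \left(-29385 - 16975\right) = \left(-11740 - 30164\right) \left(-29385 - 16975\right) = \left(-41904\right) \left(-46360\right) = 1942669440$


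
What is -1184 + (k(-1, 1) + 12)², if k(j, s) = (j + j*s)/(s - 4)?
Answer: -9212/9 ≈ -1023.6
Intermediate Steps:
k(j, s) = (j + j*s)/(-4 + s)
-1184 + (k(-1, 1) + 12)² = -1184 + (-(1 + 1)/(-4 + 1) + 12)² = -1184 + (-1*2/(-3) + 12)² = -1184 + (-1*(-⅓)*2 + 12)² = -1184 + (⅔ + 12)² = -1184 + (38/3)² = -1184 + 1444/9 = -9212/9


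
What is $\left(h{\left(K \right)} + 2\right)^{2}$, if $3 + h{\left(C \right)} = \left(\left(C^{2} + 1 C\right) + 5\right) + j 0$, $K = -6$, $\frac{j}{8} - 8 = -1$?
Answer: $1156$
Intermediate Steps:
$j = 56$ ($j = 64 + 8 \left(-1\right) = 64 - 8 = 56$)
$h{\left(C \right)} = 2 + C + C^{2}$ ($h{\left(C \right)} = -3 + \left(\left(\left(C^{2} + 1 C\right) + 5\right) + 56 \cdot 0\right) = -3 + \left(\left(\left(C^{2} + C\right) + 5\right) + 0\right) = -3 + \left(\left(\left(C + C^{2}\right) + 5\right) + 0\right) = -3 + \left(\left(5 + C + C^{2}\right) + 0\right) = -3 + \left(5 + C + C^{2}\right) = 2 + C + C^{2}$)
$\left(h{\left(K \right)} + 2\right)^{2} = \left(\left(2 - 6 + \left(-6\right)^{2}\right) + 2\right)^{2} = \left(\left(2 - 6 + 36\right) + 2\right)^{2} = \left(32 + 2\right)^{2} = 34^{2} = 1156$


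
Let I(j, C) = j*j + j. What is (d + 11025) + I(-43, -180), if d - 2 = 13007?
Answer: 25840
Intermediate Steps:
d = 13009 (d = 2 + 13007 = 13009)
I(j, C) = j + j² (I(j, C) = j² + j = j + j²)
(d + 11025) + I(-43, -180) = (13009 + 11025) - 43*(1 - 43) = 24034 - 43*(-42) = 24034 + 1806 = 25840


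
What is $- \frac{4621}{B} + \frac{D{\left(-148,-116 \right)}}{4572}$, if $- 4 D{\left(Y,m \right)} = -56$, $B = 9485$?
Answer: $- \frac{10497211}{21682710} \approx -0.48413$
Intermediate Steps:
$D{\left(Y,m \right)} = 14$ ($D{\left(Y,m \right)} = \left(- \frac{1}{4}\right) \left(-56\right) = 14$)
$- \frac{4621}{B} + \frac{D{\left(-148,-116 \right)}}{4572} = - \frac{4621}{9485} + \frac{14}{4572} = \left(-4621\right) \frac{1}{9485} + 14 \cdot \frac{1}{4572} = - \frac{4621}{9485} + \frac{7}{2286} = - \frac{10497211}{21682710}$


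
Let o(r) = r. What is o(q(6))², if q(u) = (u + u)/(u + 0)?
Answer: 4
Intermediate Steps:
q(u) = 2 (q(u) = (2*u)/u = 2)
o(q(6))² = 2² = 4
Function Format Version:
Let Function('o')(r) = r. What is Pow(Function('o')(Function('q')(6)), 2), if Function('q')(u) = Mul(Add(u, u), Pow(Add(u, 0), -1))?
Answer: 4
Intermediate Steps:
Function('q')(u) = 2 (Function('q')(u) = Mul(Mul(2, u), Pow(u, -1)) = 2)
Pow(Function('o')(Function('q')(6)), 2) = Pow(2, 2) = 4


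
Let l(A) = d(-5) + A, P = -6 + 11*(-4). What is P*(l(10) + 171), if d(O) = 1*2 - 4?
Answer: -8950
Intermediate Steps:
d(O) = -2 (d(O) = 2 - 4 = -2)
P = -50 (P = -6 - 44 = -50)
l(A) = -2 + A
P*(l(10) + 171) = -50*((-2 + 10) + 171) = -50*(8 + 171) = -50*179 = -8950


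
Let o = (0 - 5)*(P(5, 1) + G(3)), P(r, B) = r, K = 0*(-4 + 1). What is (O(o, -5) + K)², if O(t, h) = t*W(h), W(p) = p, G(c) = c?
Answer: 40000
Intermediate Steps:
K = 0 (K = 0*(-3) = 0)
o = -40 (o = (0 - 5)*(5 + 3) = -5*8 = -40)
O(t, h) = h*t (O(t, h) = t*h = h*t)
(O(o, -5) + K)² = (-5*(-40) + 0)² = (200 + 0)² = 200² = 40000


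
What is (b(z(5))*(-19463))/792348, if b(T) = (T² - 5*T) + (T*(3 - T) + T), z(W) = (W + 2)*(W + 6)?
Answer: 1498651/792348 ≈ 1.8914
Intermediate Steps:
z(W) = (2 + W)*(6 + W)
b(T) = T² - 4*T + T*(3 - T) (b(T) = (T² - 5*T) + (T + T*(3 - T)) = T² - 4*T + T*(3 - T))
(b(z(5))*(-19463))/792348 = (-(12 + 5² + 8*5)*(-19463))/792348 = (-(12 + 25 + 40)*(-19463))*(1/792348) = (-1*77*(-19463))*(1/792348) = -77*(-19463)*(1/792348) = 1498651*(1/792348) = 1498651/792348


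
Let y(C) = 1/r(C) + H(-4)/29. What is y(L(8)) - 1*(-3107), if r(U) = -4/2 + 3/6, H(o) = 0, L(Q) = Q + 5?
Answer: 9319/3 ≈ 3106.3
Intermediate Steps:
L(Q) = 5 + Q
r(U) = -3/2 (r(U) = -4*1/2 + 3*(1/6) = -2 + 1/2 = -3/2)
y(C) = -2/3 (y(C) = 1/(-3/2) + 0/29 = 1*(-2/3) + 0*(1/29) = -2/3 + 0 = -2/3)
y(L(8)) - 1*(-3107) = -2/3 - 1*(-3107) = -2/3 + 3107 = 9319/3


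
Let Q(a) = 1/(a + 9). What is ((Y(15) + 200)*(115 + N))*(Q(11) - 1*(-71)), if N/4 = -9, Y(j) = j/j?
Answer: 22564059/20 ≈ 1.1282e+6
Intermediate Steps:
Q(a) = 1/(9 + a)
Y(j) = 1
N = -36 (N = 4*(-9) = -36)
((Y(15) + 200)*(115 + N))*(Q(11) - 1*(-71)) = ((1 + 200)*(115 - 36))*(1/(9 + 11) - 1*(-71)) = (201*79)*(1/20 + 71) = 15879*(1/20 + 71) = 15879*(1421/20) = 22564059/20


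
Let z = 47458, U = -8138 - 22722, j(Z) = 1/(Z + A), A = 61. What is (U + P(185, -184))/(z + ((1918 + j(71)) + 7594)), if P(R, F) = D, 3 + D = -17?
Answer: -4076160/7520041 ≈ -0.54204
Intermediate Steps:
j(Z) = 1/(61 + Z) (j(Z) = 1/(Z + 61) = 1/(61 + Z))
U = -30860
D = -20 (D = -3 - 17 = -20)
P(R, F) = -20
(U + P(185, -184))/(z + ((1918 + j(71)) + 7594)) = (-30860 - 20)/(47458 + ((1918 + 1/(61 + 71)) + 7594)) = -30880/(47458 + ((1918 + 1/132) + 7594)) = -30880/(47458 + (253177/132 + 7594)) = -30880/(47458 + 1255585/132) = -30880/7520041/132 = -30880*132/7520041 = -4076160/7520041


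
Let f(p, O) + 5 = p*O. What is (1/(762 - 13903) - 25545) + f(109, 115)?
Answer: -171030116/13141 ≈ -13015.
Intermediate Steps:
f(p, O) = -5 + O*p (f(p, O) = -5 + p*O = -5 + O*p)
(1/(762 - 13903) - 25545) + f(109, 115) = (1/(762 - 13903) - 25545) + (-5 + 115*109) = (1/(-13141) - 25545) + (-5 + 12535) = (-1/13141 - 25545) + 12530 = -335686846/13141 + 12530 = -171030116/13141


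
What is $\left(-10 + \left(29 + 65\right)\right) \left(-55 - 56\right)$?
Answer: $-9324$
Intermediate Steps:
$\left(-10 + \left(29 + 65\right)\right) \left(-55 - 56\right) = \left(-10 + 94\right) \left(-111\right) = 84 \left(-111\right) = -9324$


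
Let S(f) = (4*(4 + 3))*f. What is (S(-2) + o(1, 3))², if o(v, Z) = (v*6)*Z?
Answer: 1444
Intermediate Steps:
o(v, Z) = 6*Z*v (o(v, Z) = (6*v)*Z = 6*Z*v)
S(f) = 28*f (S(f) = (4*7)*f = 28*f)
(S(-2) + o(1, 3))² = (28*(-2) + 6*3*1)² = (-56 + 18)² = (-38)² = 1444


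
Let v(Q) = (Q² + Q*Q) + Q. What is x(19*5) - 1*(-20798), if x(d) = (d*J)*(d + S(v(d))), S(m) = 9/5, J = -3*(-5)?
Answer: 158738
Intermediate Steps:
J = 15
v(Q) = Q + 2*Q² (v(Q) = (Q² + Q²) + Q = 2*Q² + Q = Q + 2*Q²)
S(m) = 9/5 (S(m) = 9*(⅕) = 9/5)
x(d) = 15*d*(9/5 + d) (x(d) = (d*15)*(d + 9/5) = (15*d)*(9/5 + d) = 15*d*(9/5 + d))
x(19*5) - 1*(-20798) = 3*(19*5)*(9 + 5*(19*5)) - 1*(-20798) = 3*95*(9 + 5*95) + 20798 = 3*95*(9 + 475) + 20798 = 3*95*484 + 20798 = 137940 + 20798 = 158738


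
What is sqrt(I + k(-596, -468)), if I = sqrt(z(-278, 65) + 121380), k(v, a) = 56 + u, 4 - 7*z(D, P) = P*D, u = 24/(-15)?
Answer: sqrt(1360 + 25*sqrt(123962))/5 ≈ 20.161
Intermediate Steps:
u = -8/5 (u = 24*(-1/15) = -8/5 ≈ -1.6000)
z(D, P) = 4/7 - D*P/7 (z(D, P) = 4/7 - P*D/7 = 4/7 - D*P/7)
k(v, a) = 272/5 (k(v, a) = 56 - 8/5 = 272/5)
I = sqrt(123962) (I = sqrt((4/7 - 1/7*(-278)*65) + 121380) = sqrt((4/7 + 18070/7) + 121380) = sqrt(2582 + 121380) = sqrt(123962) ≈ 352.08)
sqrt(I + k(-596, -468)) = sqrt(sqrt(123962) + 272/5) = sqrt(272/5 + sqrt(123962))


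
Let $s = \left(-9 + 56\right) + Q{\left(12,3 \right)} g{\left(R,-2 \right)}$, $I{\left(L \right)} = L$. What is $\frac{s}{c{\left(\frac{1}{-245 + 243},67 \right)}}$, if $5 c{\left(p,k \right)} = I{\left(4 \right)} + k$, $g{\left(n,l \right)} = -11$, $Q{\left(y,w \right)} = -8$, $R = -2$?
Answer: $\frac{675}{71} \approx 9.507$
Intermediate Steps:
$c{\left(p,k \right)} = \frac{4}{5} + \frac{k}{5}$ ($c{\left(p,k \right)} = \frac{4 + k}{5} = \frac{4}{5} + \frac{k}{5}$)
$s = 135$ ($s = \left(-9 + 56\right) - -88 = 47 + 88 = 135$)
$\frac{s}{c{\left(\frac{1}{-245 + 243},67 \right)}} = \frac{135}{\frac{4}{5} + \frac{1}{5} \cdot 67} = \frac{135}{\frac{4}{5} + \frac{67}{5}} = \frac{135}{\frac{71}{5}} = 135 \cdot \frac{5}{71} = \frac{675}{71}$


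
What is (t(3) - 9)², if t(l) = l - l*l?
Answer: 225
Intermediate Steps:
t(l) = l - l²
(t(3) - 9)² = (3*(1 - 1*3) - 9)² = (3*(1 - 3) - 9)² = (3*(-2) - 9)² = (-6 - 9)² = (-15)² = 225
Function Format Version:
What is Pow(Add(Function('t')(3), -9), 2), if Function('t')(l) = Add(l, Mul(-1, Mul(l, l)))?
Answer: 225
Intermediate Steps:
Function('t')(l) = Add(l, Mul(-1, Pow(l, 2)))
Pow(Add(Function('t')(3), -9), 2) = Pow(Add(Mul(3, Add(1, Mul(-1, 3))), -9), 2) = Pow(Add(Mul(3, Add(1, -3)), -9), 2) = Pow(Add(Mul(3, -2), -9), 2) = Pow(Add(-6, -9), 2) = Pow(-15, 2) = 225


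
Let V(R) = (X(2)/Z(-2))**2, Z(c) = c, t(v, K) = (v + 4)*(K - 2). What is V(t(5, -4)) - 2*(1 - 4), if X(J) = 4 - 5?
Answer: 25/4 ≈ 6.2500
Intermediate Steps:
t(v, K) = (-2 + K)*(4 + v) (t(v, K) = (4 + v)*(-2 + K) = (-2 + K)*(4 + v))
X(J) = -1
V(R) = 1/4 (V(R) = (-1/(-2))**2 = (-1*(-1/2))**2 = (1/2)**2 = 1/4)
V(t(5, -4)) - 2*(1 - 4) = 1/4 - 2*(1 - 4) = 1/4 - 2*(-3) = 1/4 - 1*(-6) = 1/4 + 6 = 25/4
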